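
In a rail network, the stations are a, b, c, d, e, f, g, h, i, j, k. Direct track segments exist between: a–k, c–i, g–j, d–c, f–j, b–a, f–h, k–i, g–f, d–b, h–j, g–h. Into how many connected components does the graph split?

3

e is isolated — a component by itself.
Starting from f we can reach f, g, h, j. That is one component of size 4.
Starting from a we can reach a, b, c, d, i, k. That is one component of size 6.
Total: 3 components.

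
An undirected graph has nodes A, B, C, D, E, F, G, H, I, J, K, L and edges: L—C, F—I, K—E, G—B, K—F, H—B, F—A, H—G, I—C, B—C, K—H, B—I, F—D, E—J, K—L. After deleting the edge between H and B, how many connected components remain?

H and B are still connected via H-G-B, so the component count stays at 1.

1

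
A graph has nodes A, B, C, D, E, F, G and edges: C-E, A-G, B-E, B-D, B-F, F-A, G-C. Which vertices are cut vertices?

Removing B increases the component count from 1 to 2, so B is a cut vertex.
By contrast removing G leaves 1 component; it is not a cut vertex. No other vertex is a cut vertex either.

B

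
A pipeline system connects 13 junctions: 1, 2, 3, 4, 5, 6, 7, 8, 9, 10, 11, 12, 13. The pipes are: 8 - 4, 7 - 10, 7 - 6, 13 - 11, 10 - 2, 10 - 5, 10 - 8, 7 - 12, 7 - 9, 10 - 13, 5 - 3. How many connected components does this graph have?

1 is isolated — a component by itself.
Starting from 2 we can reach 2, 3, 4, 5, 6, 7, 8, 9, 10, 11, 12, 13. That is one component of size 12.
Total: 2 components.

2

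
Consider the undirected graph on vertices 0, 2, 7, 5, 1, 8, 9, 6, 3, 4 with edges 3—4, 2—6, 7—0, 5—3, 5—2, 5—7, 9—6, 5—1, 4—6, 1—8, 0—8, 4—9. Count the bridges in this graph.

The edges on the cycle 5-7-0-8-1-5 are not bridges since each lies on that cycle.
Every edge lies on some cycle, so there are no bridges.

0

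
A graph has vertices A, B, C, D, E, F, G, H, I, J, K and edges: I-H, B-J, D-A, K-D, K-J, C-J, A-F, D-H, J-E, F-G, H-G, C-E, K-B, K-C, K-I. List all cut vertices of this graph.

K

Removing K increases the component count from 1 to 2, so K is a cut vertex.
By contrast removing C leaves 1 component; it is not a cut vertex. No other vertex is a cut vertex either.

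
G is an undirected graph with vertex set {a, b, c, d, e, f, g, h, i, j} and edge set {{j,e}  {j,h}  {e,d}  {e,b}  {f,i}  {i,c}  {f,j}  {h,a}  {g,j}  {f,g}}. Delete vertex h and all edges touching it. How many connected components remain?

With h gone, the remaining components are: {a}; {b, c, d, e, f, g, i, j}.
That is 2 components.

2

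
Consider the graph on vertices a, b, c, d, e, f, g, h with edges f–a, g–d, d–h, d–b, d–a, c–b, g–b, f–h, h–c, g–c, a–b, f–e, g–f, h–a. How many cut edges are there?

1

The edges on the cycle g-d-h-c-b-a-f-g are not bridges since each lies on that cycle.
But removing f–e disconnects f from e — this is a bridge.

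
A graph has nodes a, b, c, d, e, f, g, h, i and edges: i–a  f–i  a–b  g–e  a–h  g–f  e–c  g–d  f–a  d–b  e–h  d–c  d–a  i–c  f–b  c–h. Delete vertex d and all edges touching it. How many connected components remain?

1

With d gone, the remaining components are: {a, b, c, e, f, g, h, i}.
That is 1 component.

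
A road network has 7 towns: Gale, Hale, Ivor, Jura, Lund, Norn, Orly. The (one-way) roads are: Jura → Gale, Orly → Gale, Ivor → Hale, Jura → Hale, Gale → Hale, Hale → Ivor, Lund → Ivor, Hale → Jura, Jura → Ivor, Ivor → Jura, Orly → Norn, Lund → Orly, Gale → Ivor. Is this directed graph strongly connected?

No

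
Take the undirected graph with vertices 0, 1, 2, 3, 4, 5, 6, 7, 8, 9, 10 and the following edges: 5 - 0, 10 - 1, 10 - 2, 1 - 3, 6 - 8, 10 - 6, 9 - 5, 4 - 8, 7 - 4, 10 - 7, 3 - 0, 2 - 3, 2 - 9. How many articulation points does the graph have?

Removing 10 increases the component count from 1 to 2, so 10 is a cut vertex.
By contrast removing 4 leaves 1 component; it is not a cut vertex. No other vertex is a cut vertex either.

1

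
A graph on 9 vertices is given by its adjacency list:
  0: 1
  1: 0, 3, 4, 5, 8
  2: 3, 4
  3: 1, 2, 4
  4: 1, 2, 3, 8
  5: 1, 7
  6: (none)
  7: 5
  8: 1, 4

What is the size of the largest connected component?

8

6 is isolated — a component by itself.
Starting from 0 we can reach 0, 1, 2, 3, 4, 5, 7, 8. That is one component of size 8.
The largest has 8 vertices.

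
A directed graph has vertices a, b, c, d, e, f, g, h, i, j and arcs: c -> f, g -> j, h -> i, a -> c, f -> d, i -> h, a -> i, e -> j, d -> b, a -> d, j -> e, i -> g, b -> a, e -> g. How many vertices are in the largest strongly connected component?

5

{a, b, c, d, f} are all mutually reachable — one SCC of size 5.
{e, g, j} are all mutually reachable — one SCC of size 3.
{h, i} are all mutually reachable — one SCC of size 2.
The largest has 5 vertices.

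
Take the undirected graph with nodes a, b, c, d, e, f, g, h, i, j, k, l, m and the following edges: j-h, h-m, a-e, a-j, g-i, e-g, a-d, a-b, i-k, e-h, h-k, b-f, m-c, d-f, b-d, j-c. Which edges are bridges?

none

The edges on the cycle a-b-f-d-a are not bridges since each lies on that cycle.
Every edge lies on some cycle, so there are no bridges.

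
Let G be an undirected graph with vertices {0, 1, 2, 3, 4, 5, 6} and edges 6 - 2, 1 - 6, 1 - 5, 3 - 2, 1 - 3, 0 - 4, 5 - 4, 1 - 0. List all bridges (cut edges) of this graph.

none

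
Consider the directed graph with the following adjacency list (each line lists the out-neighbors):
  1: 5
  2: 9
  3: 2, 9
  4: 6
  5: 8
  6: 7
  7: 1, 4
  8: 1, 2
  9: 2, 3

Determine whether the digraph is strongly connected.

No

There is no directed path from 1 to 7, so the graph is not strongly connected.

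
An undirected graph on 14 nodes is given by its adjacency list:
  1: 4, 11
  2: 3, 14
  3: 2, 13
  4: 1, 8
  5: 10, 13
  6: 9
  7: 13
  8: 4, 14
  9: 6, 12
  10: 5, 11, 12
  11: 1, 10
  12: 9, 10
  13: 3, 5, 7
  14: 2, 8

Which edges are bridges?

10-12, 12-9, 13-7, 6-9

The edges on the cycle 8-14-2-3-13-5-10-11-1-4-8 are not bridges since each lies on that cycle.
But removing 9-6 disconnects 9 from 6; removing 12-10 disconnects 12 from 10; removing 13-7 disconnects 13 from 7; removing 12-9 disconnects 12 from 9 — these are bridges.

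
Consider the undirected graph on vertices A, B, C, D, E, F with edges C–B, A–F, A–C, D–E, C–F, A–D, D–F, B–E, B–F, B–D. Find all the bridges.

The edges on the cycle A-C-B-E-D-A are not bridges since each lies on that cycle.
Every edge lies on some cycle, so there are no bridges.

none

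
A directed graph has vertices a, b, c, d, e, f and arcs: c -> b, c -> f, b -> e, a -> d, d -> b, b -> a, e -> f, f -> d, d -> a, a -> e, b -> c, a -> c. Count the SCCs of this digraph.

{a, b, c, d, e, f} are all mutually reachable — one SCC of size 6.
That gives 1 strongly connected component.

1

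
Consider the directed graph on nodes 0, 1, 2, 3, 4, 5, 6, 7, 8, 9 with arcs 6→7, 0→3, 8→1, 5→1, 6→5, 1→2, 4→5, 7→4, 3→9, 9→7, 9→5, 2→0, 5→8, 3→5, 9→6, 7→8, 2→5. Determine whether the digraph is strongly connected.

From 6 we can reach every vertex (0, 1, 2, 3, 4, 5, 6, 7, 8, 9), and every vertex can reach 6 (0, 1, 2, 3, 4, 5, 6, 7, 8, 9). So the whole graph is one strongly connected component.

Yes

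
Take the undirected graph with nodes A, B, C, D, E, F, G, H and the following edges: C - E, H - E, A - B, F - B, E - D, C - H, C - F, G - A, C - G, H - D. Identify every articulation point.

Removing C increases the component count from 1 to 2, so C is a cut vertex.
By contrast removing E leaves 1 component; it is not a cut vertex. No other vertex is a cut vertex either.

C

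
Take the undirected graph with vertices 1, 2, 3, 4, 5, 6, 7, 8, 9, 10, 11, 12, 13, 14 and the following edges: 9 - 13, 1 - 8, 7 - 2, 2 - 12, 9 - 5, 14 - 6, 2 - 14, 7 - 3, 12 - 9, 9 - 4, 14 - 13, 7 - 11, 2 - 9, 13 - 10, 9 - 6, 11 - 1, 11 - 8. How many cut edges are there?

6

The edges on the cycle 11-1-8-11 are not bridges since each lies on that cycle.
But removing 13 - 10 disconnects 13 from 10; removing 7 - 2 disconnects 7 from 2; removing 5 - 9 disconnects 5 from 9; removing 11 - 7 disconnects 11 from 7 — these are bridges.
In total 6 edges are bridges.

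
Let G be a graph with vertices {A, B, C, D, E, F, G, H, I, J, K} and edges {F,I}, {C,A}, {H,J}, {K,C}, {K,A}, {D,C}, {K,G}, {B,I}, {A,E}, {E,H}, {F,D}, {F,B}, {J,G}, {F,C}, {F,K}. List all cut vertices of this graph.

F

Removing F increases the component count from 1 to 2, so F is a cut vertex.
By contrast removing D leaves 1 component; it is not a cut vertex. No other vertex is a cut vertex either.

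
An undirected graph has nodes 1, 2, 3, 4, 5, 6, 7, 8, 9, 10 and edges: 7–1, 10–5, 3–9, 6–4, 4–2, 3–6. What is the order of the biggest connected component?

8 is isolated — a component by itself.
Starting from 5 we can reach 5, 10. That is one component of size 2.
Starting from 1 we can reach 1, 7. That is one component of size 2.
Starting from 2 we can reach 2, 3, 4, 6, 9. That is one component of size 5.
The largest has 5 vertices.

5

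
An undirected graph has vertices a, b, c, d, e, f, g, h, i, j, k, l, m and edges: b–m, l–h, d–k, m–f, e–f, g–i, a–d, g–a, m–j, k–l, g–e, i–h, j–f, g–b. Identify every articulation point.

Removing g increases the component count from 2 to 3, so g is a cut vertex.
By contrast removing d leaves 2 components; it is not a cut vertex. No other vertex is a cut vertex either.

g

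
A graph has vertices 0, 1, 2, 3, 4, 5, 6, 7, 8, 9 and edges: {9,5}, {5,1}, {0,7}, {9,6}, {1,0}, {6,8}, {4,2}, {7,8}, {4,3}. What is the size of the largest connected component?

7

Starting from 2 we can reach 2, 3, 4. That is one component of size 3.
Starting from 0 we can reach 0, 1, 5, 6, 7, 8, 9. That is one component of size 7.
The largest has 7 vertices.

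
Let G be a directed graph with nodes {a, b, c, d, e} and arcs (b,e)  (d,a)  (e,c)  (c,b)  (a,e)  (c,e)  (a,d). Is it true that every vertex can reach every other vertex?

No

There is no directed path from e to a, so the graph is not strongly connected.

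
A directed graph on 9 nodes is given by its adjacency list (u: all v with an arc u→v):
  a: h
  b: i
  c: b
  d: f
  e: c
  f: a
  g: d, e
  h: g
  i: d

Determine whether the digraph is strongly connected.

Yes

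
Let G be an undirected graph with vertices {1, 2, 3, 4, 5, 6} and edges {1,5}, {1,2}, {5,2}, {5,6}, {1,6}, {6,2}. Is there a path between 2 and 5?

Yes

From 2 we can reach 1, 2, 5, 6, which includes 5.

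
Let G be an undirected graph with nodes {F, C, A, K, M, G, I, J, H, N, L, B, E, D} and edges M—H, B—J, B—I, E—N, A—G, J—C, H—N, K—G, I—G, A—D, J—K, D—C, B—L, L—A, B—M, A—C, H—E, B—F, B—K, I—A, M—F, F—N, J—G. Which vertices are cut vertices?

B

Removing B increases the component count from 1 to 2, so B is a cut vertex.
By contrast removing M leaves 1 component; it is not a cut vertex. No other vertex is a cut vertex either.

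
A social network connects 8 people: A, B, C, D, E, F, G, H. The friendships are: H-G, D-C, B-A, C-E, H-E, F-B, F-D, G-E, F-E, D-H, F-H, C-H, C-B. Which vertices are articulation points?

Removing B increases the component count from 1 to 2, so B is a cut vertex.
By contrast removing F leaves 1 component; it is not a cut vertex. No other vertex is a cut vertex either.

B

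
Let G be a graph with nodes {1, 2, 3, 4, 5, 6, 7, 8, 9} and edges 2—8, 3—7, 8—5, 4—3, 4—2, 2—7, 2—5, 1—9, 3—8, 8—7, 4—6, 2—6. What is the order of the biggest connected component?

Starting from 1 we can reach 1, 9. That is one component of size 2.
Starting from 2 we can reach 2, 3, 4, 5, 6, 7, 8. That is one component of size 7.
The largest has 7 vertices.

7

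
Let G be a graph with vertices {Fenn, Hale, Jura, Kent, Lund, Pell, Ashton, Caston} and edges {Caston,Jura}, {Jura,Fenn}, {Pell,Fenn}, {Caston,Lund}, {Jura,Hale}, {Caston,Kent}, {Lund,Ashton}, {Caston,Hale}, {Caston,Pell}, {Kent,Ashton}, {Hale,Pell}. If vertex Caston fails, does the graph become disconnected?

Yes

Deleting Caston raises the number of components from 1 to 2, so Caston is a cut vertex.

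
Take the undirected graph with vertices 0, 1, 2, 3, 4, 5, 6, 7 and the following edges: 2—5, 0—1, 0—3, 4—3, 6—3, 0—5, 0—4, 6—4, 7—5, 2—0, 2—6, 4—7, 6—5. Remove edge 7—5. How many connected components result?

1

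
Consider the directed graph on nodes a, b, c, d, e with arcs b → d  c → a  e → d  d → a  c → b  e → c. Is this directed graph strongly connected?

No

There is no directed path from c to e, so the graph is not strongly connected.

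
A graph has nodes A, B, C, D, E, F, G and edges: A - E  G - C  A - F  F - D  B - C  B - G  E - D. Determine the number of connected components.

2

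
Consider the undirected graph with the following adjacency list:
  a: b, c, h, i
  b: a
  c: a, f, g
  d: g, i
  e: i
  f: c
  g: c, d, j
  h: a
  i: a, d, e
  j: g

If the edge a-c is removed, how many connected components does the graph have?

1

a and c are still connected via a-i-d-g-c, so the component count stays at 1.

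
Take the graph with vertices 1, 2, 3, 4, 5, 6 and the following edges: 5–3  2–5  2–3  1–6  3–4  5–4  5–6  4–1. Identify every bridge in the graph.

none

The edges on the cycle 5-4-1-6-5 are not bridges since each lies on that cycle.
Every edge lies on some cycle, so there are no bridges.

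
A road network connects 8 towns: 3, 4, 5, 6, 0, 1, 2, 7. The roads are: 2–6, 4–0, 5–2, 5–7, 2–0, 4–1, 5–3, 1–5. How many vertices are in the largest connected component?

Starting from 0 we can reach 0, 1, 2, 3, 4, 5, 6, 7. That is one component of size 8.
The largest has 8 vertices.

8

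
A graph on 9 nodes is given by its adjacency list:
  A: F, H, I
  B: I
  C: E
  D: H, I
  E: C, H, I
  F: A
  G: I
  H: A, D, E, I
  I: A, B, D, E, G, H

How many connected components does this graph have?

Starting from A we can reach A, B, C, D, E, F, G, H, I. That is one component of size 9.
Total: 1 component.

1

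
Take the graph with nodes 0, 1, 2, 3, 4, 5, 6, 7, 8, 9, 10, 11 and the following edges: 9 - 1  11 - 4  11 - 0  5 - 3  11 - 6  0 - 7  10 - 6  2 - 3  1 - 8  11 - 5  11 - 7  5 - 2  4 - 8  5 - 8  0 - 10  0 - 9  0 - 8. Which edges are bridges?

none

The edges on the cycle 11-0-9-1-8-5-11 are not bridges since each lies on that cycle.
Every edge lies on some cycle, so there are no bridges.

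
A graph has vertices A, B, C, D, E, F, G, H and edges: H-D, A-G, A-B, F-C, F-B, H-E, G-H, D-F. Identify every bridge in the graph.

The edges on the cycle A-G-H-D-F-B-A are not bridges since each lies on that cycle.
But removing H-E disconnects H from E; removing F-C disconnects F from C — these are bridges.

C-F, E-H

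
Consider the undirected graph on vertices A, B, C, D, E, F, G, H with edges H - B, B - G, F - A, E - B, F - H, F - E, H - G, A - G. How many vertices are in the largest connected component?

D is isolated — a component by itself.
C is isolated — a component by itself.
Starting from A we can reach A, B, E, F, G, H. That is one component of size 6.
The largest has 6 vertices.

6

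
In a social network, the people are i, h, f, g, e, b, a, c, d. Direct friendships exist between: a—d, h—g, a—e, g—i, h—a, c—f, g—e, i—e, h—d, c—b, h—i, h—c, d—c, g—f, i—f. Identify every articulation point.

c

Removing c increases the component count from 1 to 2, so c is a cut vertex.
By contrast removing e leaves 1 component; it is not a cut vertex. No other vertex is a cut vertex either.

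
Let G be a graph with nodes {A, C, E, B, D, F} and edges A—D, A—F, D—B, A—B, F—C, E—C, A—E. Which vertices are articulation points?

A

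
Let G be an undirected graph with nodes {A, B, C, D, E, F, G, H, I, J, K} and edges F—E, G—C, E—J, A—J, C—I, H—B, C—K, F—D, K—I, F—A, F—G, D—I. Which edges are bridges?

B-H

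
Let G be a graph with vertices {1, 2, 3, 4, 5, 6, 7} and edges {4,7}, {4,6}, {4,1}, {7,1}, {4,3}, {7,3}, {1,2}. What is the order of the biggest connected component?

6

5 is isolated — a component by itself.
Starting from 1 we can reach 1, 2, 3, 4, 6, 7. That is one component of size 6.
The largest has 6 vertices.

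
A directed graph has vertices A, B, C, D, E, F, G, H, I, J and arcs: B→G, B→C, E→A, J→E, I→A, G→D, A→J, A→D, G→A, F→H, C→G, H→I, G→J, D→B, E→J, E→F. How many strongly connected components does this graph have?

1

{A, B, C, D, E, F, G, H, I, J} are all mutually reachable — one SCC of size 10.
That gives 1 strongly connected component.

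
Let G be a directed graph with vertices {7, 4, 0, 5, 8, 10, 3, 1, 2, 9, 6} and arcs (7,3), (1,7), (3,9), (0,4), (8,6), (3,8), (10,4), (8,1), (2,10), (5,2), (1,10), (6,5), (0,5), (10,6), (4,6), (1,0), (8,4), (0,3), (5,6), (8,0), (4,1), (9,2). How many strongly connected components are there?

1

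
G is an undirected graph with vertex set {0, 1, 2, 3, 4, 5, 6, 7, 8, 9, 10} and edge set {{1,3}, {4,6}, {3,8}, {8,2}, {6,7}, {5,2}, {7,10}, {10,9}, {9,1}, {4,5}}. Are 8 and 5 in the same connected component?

From 8 we can reach 1, 2, 3, 4, 5, 6, 7, 8, 9, 10, which includes 5.

Yes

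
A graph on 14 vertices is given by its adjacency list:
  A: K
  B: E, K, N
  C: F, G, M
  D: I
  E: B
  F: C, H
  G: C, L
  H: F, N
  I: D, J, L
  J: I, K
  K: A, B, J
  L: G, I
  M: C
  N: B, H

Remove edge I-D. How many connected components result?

Before removal there is 1 component.
I-D is a bridge — removing it separates I's side from D's side.
After removal: 2 components.

2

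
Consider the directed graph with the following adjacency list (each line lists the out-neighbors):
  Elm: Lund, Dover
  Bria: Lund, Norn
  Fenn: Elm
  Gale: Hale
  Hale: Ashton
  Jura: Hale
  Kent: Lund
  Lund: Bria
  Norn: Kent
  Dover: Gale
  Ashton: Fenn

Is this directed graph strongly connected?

No

There is no directed path from Hale to Jura, so the graph is not strongly connected.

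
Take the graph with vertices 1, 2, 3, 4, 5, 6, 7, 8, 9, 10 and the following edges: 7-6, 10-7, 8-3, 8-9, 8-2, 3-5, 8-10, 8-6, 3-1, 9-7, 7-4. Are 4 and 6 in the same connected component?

From 4 we can reach 1, 2, 3, 4, 5, 6, 7, 8, 9, 10, which includes 6.

Yes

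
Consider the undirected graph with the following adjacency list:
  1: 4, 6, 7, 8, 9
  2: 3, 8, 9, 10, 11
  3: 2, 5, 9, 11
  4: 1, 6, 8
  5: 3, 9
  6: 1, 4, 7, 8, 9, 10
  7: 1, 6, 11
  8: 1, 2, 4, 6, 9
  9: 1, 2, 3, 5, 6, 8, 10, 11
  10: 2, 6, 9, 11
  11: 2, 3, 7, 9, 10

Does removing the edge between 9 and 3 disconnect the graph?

No

After removing 9-3, the path 9-5-3 still connects them, so the edge is not a bridge.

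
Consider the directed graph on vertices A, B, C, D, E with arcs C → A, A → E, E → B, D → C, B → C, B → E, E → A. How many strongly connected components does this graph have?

{A, B, C, E} are all mutually reachable — one SCC of size 4.
{D} is an SCC by itself.
That gives 2 strongly connected components.

2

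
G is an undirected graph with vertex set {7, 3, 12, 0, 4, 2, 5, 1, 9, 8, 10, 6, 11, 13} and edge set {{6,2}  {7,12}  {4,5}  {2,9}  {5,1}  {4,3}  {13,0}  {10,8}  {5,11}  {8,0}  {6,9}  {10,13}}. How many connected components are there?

4

Starting from 7 we can reach 7, 12. That is one component of size 2.
Starting from 2 we can reach 2, 6, 9. That is one component of size 3.
Starting from 0 we can reach 0, 8, 10, 13. That is one component of size 4.
Starting from 1 we can reach 1, 3, 4, 5, 11. That is one component of size 5.
Total: 4 components.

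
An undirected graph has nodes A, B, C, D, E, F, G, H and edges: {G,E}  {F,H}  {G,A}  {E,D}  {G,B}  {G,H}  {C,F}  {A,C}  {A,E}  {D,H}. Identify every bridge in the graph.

The edges on the cycle G-A-C-F-H-G are not bridges since each lies on that cycle.
But removing B - G disconnects B from G — this is a bridge.

B-G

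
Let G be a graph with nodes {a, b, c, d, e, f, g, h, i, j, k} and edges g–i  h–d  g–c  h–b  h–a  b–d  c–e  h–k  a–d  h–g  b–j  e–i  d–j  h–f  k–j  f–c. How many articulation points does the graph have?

Removing h increases the component count from 1 to 2, so h is a cut vertex.
By contrast removing e leaves 1 component; it is not a cut vertex. No other vertex is a cut vertex either.

1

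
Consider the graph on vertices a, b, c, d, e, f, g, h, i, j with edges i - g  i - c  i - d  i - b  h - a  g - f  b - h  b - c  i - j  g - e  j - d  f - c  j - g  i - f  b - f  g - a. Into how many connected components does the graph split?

Starting from a we can reach a, b, c, d, e, f, g, h, i, j. That is one component of size 10.
Total: 1 component.

1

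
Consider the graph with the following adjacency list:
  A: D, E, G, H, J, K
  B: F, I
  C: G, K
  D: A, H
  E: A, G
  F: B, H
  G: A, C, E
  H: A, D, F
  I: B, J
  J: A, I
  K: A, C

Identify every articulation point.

Removing A increases the component count from 1 to 2, so A is a cut vertex.
By contrast removing F leaves 1 component; it is not a cut vertex. No other vertex is a cut vertex either.

A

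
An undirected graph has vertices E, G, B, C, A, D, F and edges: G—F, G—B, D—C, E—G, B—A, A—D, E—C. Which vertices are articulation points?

Removing G increases the component count from 1 to 2, so G is a cut vertex.
By contrast removing C leaves 1 component; it is not a cut vertex. No other vertex is a cut vertex either.

G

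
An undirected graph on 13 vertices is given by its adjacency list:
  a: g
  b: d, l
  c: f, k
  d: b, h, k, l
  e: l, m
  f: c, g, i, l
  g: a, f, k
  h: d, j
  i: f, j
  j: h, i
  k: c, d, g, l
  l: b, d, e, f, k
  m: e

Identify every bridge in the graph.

The edges on the cycle l-k-d-h-j-i-f-l are not bridges since each lies on that cycle.
But removing e-m disconnects e from m; removing e-l disconnects e from l; removing a-g disconnects a from g — these are bridges.

a-g, e-l, e-m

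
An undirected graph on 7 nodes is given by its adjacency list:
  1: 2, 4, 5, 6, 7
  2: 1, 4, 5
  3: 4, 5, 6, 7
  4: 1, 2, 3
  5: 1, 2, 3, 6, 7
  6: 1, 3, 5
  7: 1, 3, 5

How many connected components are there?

Starting from 1 we can reach 1, 2, 3, 4, 5, 6, 7. That is one component of size 7.
Total: 1 component.

1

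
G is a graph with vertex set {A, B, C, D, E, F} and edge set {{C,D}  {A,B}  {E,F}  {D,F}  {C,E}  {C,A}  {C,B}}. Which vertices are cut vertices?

Removing C increases the component count from 1 to 2, so C is a cut vertex.
By contrast removing B leaves 1 component; it is not a cut vertex. No other vertex is a cut vertex either.

C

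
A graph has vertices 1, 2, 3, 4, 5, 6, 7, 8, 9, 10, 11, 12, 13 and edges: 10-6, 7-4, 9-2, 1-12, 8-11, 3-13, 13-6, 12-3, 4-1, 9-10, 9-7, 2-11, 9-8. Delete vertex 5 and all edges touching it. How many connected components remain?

1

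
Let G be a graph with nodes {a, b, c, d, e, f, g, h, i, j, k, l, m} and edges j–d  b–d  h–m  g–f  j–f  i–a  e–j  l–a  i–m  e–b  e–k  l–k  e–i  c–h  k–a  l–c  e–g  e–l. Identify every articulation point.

Removing e increases the component count from 1 to 2, so e is a cut vertex.
By contrast removing h leaves 1 component; it is not a cut vertex. No other vertex is a cut vertex either.

e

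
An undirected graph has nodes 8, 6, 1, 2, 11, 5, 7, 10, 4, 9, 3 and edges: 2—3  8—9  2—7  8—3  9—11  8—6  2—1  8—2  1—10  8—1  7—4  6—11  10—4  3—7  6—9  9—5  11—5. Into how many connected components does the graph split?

1

Starting from 1 we can reach 1, 2, 3, 4, 5, 6, 7, 8, 9, 10, 11. That is one component of size 11.
Total: 1 component.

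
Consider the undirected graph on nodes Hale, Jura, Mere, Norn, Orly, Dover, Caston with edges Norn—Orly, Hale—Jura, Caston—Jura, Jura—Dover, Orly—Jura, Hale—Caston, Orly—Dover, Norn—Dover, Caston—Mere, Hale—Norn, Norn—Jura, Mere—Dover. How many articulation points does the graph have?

0

Removing Mere, for instance, still leaves 1 component. No single vertex removal increases the component count — the graph has no articulation points.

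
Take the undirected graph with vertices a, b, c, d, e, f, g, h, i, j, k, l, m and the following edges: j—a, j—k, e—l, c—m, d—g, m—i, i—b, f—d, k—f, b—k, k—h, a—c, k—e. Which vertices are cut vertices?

Removing d increases the component count from 1 to 2, so d is a cut vertex.
Removing e increases the component count from 1 to 2, so e is a cut vertex.
Removing f increases the component count from 1 to 2, so f is a cut vertex.
Likewise k is a cut vertex.
By contrast removing g leaves 1 component; it is not a cut vertex. No other vertex is a cut vertex either.

d, e, f, k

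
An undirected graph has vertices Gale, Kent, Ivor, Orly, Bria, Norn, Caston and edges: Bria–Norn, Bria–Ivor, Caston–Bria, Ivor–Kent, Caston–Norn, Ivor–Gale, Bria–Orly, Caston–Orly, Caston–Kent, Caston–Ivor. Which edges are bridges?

Gale-Ivor

The edges on the cycle Caston-Bria-Orly-Caston are not bridges since each lies on that cycle.
But removing Ivor–Gale disconnects Ivor from Gale — this is a bridge.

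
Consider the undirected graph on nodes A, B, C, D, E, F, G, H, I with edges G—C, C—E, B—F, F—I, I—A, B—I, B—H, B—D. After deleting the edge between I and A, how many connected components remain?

3

Before removal there are 2 components.
I—A is a bridge — removing it separates I's side from A's side.
After removal: 3 components.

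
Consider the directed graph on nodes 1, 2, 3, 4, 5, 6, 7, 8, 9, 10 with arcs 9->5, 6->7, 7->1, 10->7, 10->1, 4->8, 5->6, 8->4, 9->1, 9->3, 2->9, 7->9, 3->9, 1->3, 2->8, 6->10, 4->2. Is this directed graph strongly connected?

No

There is no directed path from 7 to 4, so the graph is not strongly connected.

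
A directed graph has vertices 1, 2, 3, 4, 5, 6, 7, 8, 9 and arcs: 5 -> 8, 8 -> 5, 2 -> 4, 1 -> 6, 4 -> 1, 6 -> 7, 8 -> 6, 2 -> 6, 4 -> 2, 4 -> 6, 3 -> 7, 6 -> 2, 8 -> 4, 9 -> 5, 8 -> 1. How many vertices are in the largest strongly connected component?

{1, 2, 4, 6} are all mutually reachable — one SCC of size 4.
{5, 8} are all mutually reachable — one SCC of size 2.
{7} is an SCC by itself.
{3} is an SCC by itself.
{9} is an SCC by itself.
The largest has 4 vertices.

4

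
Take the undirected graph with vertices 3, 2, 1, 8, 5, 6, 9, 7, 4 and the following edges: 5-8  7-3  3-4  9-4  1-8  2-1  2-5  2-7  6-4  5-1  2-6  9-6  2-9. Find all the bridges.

The edges on the cycle 2-5-8-1-2 are not bridges since each lies on that cycle.
Every edge lies on some cycle, so there are no bridges.

none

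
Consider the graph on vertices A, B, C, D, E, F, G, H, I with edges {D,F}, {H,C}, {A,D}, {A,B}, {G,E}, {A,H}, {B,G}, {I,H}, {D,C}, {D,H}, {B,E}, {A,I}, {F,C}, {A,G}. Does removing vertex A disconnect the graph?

Yes

Deleting A raises the number of components from 1 to 2, so A is a cut vertex.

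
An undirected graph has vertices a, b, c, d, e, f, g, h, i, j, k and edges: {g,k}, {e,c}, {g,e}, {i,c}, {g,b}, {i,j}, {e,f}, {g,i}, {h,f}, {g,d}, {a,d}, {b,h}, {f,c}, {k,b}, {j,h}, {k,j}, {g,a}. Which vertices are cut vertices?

Removing g increases the component count from 1 to 2, so g is a cut vertex.
By contrast removing j leaves 1 component; it is not a cut vertex. No other vertex is a cut vertex either.

g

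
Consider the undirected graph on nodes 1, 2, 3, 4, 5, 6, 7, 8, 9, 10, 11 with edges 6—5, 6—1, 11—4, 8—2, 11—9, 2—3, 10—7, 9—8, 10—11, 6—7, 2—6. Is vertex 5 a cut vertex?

No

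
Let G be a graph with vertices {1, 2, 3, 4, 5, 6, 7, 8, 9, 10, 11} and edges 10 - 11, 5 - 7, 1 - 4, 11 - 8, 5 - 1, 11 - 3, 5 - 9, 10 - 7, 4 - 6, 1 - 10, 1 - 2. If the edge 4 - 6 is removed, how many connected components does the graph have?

2

Before removal there is 1 component.
4 - 6 is a bridge — removing it separates 4's side from 6's side.
After removal: 2 components.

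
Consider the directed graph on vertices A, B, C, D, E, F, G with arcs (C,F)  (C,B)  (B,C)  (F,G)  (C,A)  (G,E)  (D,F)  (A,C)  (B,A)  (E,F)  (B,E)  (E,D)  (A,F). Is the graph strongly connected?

No

There is no directed path from F to A, so the graph is not strongly connected.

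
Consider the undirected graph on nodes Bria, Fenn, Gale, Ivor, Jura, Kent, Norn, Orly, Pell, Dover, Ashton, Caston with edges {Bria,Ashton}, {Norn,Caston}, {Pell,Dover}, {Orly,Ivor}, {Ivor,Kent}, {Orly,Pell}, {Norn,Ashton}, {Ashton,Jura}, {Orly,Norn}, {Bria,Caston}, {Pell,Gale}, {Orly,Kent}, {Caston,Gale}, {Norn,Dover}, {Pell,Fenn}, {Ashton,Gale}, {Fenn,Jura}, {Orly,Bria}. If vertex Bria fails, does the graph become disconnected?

Deleting Bria leaves 1 component (was 1) (its neighbors Orly, Ashton, Caston remain connected to each other), so Bria is not a cut vertex.

No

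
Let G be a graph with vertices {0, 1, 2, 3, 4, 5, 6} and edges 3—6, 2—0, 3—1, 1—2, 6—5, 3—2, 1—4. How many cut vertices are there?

4

Removing 1 increases the component count from 1 to 2, so 1 is a cut vertex.
Removing 2 increases the component count from 1 to 2, so 2 is a cut vertex.
Removing 3 increases the component count from 1 to 2, so 3 is a cut vertex.
Likewise 6 is a cut vertex.
By contrast removing 0 leaves 1 component; it is not a cut vertex. No other vertex is a cut vertex either.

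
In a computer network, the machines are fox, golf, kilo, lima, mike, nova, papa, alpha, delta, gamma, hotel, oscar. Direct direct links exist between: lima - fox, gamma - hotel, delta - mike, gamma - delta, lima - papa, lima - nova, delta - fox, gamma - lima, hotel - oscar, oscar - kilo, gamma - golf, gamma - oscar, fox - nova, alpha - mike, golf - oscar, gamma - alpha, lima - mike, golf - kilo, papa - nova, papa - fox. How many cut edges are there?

The edges on the cycle gamma-alpha-mike-lima-gamma are not bridges since each lies on that cycle.
Every edge lies on some cycle, so there are no bridges.

0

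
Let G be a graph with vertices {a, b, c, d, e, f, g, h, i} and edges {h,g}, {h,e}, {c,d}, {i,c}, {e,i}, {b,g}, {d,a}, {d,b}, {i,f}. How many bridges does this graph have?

2

The edges on the cycle h-e-i-c-d-b-g-h are not bridges since each lies on that cycle.
But removing f-i disconnects f from i; removing d-a disconnects d from a — these are bridges.
That makes 2 bridges.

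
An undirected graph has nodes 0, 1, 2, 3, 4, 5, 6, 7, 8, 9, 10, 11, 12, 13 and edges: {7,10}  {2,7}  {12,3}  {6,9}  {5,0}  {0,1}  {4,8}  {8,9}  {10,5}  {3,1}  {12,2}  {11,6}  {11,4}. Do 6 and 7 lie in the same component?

The component containing 6 is {4, 6, 8, 9, 11}, and 7 is not in it.

No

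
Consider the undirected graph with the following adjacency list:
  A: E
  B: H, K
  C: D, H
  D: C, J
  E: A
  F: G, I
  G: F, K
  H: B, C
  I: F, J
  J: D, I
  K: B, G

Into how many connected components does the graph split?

Starting from A we can reach A, E. That is one component of size 2.
Starting from B we can reach B, C, D, F, G, H, I, J, K. That is one component of size 9.
Total: 2 components.

2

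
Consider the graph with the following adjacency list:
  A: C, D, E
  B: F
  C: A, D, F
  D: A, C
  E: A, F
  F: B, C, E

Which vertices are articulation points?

F

Removing F increases the component count from 1 to 2, so F is a cut vertex.
By contrast removing E leaves 1 component; it is not a cut vertex. No other vertex is a cut vertex either.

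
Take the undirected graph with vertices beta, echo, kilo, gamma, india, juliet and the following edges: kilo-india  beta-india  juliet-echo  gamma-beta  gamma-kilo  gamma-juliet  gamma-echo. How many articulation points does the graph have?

1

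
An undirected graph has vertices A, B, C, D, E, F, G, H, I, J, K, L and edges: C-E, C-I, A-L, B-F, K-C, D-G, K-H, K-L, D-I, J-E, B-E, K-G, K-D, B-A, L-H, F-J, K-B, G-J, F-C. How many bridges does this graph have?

The edges on the cycle K-D-G-K are not bridges since each lies on that cycle.
Every edge lies on some cycle, so there are no bridges.

0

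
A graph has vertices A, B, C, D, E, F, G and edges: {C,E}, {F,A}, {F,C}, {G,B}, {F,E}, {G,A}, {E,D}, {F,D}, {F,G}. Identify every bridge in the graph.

The edges on the cycle F-C-E-F are not bridges since each lies on that cycle.
But removing G - B disconnects G from B — this is a bridge.

B-G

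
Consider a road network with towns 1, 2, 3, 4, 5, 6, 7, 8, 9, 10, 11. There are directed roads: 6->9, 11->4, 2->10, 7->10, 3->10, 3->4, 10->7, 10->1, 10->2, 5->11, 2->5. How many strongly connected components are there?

9

{2, 7, 10} are all mutually reachable — one SCC of size 3.
{1} is an SCC by itself.
{5} is an SCC by itself.
{9} is an SCC by itself.
{8} is an SCC by itself.
(and 4 more singleton SCCs)
That gives 9 strongly connected components.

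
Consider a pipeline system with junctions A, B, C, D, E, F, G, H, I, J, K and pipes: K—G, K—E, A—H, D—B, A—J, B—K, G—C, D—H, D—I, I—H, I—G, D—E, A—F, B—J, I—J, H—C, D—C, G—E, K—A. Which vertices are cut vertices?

A

Removing A increases the component count from 1 to 2, so A is a cut vertex.
By contrast removing J leaves 1 component; it is not a cut vertex. No other vertex is a cut vertex either.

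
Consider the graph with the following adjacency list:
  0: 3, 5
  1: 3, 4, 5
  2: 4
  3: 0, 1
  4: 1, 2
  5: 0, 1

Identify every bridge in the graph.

The edges on the cycle 1-5-0-3-1 are not bridges since each lies on that cycle.
But removing 4-2 disconnects 4 from 2; removing 1-4 disconnects 1 from 4 — these are bridges.

1-4, 2-4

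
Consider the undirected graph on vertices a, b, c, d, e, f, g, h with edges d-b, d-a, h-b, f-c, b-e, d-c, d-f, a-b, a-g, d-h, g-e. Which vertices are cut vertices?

d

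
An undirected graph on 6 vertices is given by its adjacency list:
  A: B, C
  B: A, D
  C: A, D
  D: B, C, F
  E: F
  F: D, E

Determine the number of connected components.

1

Starting from A we can reach A, B, C, D, E, F. That is one component of size 6.
Total: 1 component.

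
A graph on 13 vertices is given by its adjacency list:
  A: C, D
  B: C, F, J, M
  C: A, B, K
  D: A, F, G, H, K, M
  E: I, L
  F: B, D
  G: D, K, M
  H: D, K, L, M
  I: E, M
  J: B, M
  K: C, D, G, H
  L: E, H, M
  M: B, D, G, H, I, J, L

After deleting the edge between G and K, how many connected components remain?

1

G and K are still connected via G-D-K, so the component count stays at 1.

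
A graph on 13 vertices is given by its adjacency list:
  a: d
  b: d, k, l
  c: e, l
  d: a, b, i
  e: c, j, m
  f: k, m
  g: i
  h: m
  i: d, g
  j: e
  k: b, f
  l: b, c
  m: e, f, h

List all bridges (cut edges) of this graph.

a-d, b-d, d-i, e-j, g-i, h-m

The edges on the cycle f-k-b-l-c-e-m-f are not bridges since each lies on that cycle.
But removing d-b disconnects d from b; removing d-i disconnects d from i; removing i-g disconnects i from g; removing d-a disconnects d from a — these are bridges.
In total 6 edges are bridges.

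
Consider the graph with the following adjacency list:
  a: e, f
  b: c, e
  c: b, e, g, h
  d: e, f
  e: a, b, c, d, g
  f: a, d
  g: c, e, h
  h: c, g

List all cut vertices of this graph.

e

Removing e increases the component count from 1 to 2, so e is a cut vertex.
By contrast removing a leaves 1 component; it is not a cut vertex. No other vertex is a cut vertex either.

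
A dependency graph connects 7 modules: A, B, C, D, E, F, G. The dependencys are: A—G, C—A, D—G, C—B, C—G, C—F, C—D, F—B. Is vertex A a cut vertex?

No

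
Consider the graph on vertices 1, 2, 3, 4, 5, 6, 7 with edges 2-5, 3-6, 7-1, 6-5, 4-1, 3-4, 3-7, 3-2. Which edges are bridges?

The edges on the cycle 3-7-1-4-3 are not bridges since each lies on that cycle.
Every edge lies on some cycle, so there are no bridges.

none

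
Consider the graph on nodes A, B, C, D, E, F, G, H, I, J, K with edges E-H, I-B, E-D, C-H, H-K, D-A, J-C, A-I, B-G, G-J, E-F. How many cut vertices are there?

2

Removing E increases the component count from 1 to 2, so E is a cut vertex.
Removing H increases the component count from 1 to 2, so H is a cut vertex.
By contrast removing J leaves 1 component; it is not a cut vertex. No other vertex is a cut vertex either.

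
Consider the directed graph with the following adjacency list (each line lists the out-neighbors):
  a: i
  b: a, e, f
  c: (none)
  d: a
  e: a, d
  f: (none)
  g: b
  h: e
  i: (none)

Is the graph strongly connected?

There is no directed path from f to e, so the graph is not strongly connected.

No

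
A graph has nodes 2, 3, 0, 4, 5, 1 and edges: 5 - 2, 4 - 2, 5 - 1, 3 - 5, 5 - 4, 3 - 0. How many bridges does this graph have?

The edges on the cycle 5-4-2-5 are not bridges since each lies on that cycle.
But removing 3 - 0 disconnects 3 from 0; removing 3 - 5 disconnects 3 from 5; removing 5 - 1 disconnects 5 from 1 — these are bridges.
That makes 3 bridges.

3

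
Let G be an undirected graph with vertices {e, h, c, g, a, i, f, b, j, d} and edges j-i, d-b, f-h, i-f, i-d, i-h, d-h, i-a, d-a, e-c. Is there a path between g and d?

The component containing g is {g}, and d is not in it.

No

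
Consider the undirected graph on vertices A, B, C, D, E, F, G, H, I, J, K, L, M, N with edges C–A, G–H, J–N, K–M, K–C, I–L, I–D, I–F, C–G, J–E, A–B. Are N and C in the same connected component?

No

The component containing N is {E, J, N}, and C is not in it.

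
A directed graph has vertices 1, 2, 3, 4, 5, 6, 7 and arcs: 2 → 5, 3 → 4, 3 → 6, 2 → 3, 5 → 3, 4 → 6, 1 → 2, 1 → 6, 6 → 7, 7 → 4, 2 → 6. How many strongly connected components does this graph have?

{4, 6, 7} are all mutually reachable — one SCC of size 3.
{1} is an SCC by itself.
{2} is an SCC by itself.
{5} is an SCC by itself.
{3} is an SCC by itself.
That gives 5 strongly connected components.

5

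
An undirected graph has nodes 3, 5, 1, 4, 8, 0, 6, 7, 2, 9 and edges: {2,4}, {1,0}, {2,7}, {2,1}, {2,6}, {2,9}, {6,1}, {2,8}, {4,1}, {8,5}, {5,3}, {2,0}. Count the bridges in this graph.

The edges on the cycle 2-6-1-2 are not bridges since each lies on that cycle.
But removing 2–8 disconnects 2 from 8; removing 5–3 disconnects 5 from 3; removing 9–2 disconnects 9 from 2; removing 2–7 disconnects 2 from 7 — these are bridges.
In total 5 edges are bridges.

5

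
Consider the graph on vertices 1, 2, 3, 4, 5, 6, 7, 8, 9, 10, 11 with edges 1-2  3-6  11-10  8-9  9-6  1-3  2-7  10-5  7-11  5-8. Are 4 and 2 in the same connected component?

The component containing 4 is {4}, and 2 is not in it.

No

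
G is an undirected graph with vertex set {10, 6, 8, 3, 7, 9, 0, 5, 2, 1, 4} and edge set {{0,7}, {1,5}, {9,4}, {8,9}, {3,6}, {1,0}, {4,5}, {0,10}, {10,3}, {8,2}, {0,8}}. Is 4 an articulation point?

Deleting 4 leaves 1 component (was 1) (its neighbors 5, 9 remain connected to each other), so 4 is not a cut vertex.

No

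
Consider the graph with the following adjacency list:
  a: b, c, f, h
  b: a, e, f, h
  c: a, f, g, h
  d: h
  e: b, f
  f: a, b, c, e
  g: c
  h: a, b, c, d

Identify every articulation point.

c, h

Removing c increases the component count from 1 to 2, so c is a cut vertex.
Removing h increases the component count from 1 to 2, so h is a cut vertex.
By contrast removing e leaves 1 component; it is not a cut vertex. No other vertex is a cut vertex either.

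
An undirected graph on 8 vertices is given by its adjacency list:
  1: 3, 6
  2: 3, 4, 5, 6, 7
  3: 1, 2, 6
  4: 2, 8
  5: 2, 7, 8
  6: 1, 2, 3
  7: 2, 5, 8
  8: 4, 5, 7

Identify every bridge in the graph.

none

The edges on the cycle 2-6-1-3-2 are not bridges since each lies on that cycle.
Every edge lies on some cycle, so there are no bridges.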